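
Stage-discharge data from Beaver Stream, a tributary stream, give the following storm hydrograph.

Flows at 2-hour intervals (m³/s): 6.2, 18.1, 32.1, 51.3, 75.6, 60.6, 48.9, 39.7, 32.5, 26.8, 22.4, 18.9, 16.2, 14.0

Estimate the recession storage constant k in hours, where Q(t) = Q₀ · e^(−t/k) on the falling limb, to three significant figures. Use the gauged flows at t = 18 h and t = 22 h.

k ≈ 11.5 h

On the falling limb, Q drops from 26.8 to 18.9 m³/s between t = 18 h and t = 22 h (Δt = 4 h).
k = −Δt / ln(Q₂/Q₁) = −4 / ln(18.9/26.8) = 11.5 h.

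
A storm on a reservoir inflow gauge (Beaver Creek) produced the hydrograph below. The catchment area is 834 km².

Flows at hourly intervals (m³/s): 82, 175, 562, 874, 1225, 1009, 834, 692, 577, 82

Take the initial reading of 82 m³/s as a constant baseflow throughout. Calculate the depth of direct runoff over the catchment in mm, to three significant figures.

Direct runoff: 0.0, 93.0, 480.0, 792.0, 1143.0, 927.0, 752.0, 610.0, 495.0, 0.0 m³/s; ΣQ_DR = 5292 m³/s.
V = ΣQ_DR · Δt = 5292 × 3600 s = 1.905 × 10^7 m³.
Over A = 834 km², depth = V / A = 22.8 mm.

d ≈ 22.8 mm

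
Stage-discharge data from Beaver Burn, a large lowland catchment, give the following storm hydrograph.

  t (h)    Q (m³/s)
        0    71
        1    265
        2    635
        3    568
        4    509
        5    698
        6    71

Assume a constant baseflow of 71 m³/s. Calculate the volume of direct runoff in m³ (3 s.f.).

Direct-runoff ordinates (Q − Q_b): 0.0, 194.0, 564.0, 497.0, 438.0, 627.0, 0.0 m³/s.
ΣQ_DR = 2320 m³/s.
With Δt = 1 h = 3600 s, V = ΣQ_DR · Δt = 2320 × 3600 = 8.35 × 10^6 m³.

V ≈ 8.35 × 10^6 m³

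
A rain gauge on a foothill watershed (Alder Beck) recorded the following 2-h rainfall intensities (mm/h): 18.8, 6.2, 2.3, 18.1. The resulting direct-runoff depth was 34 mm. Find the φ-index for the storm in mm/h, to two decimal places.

Only the 2 blocks with intensity above φ contribute runoff: 18.8, 18.1 mm/h.
Σ(I−φ)·Δt = d  ⇒  (18.8+18.1 − 2φ)·2 = 34
φ = (36.90 − 34/2) / 2 = 9.95 mm/h.

φ ≈ 9.95 mm/h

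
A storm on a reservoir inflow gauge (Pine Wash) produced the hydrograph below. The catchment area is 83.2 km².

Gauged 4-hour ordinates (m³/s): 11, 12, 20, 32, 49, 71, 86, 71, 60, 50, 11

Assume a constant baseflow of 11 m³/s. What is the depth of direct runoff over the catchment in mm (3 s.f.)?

Direct runoff: 0.0, 1.0, 9.0, 21.0, 38.0, 60.0, 75.0, 60.0, 49.0, 39.0, 0.0 m³/s; ΣQ_DR = 352.0 m³/s.
V = ΣQ_DR · Δt = 352.0 × 14400 s = 5.069 × 10^6 m³.
Over A = 83.2 km², depth = V / A = 60.9 mm.

d ≈ 60.9 mm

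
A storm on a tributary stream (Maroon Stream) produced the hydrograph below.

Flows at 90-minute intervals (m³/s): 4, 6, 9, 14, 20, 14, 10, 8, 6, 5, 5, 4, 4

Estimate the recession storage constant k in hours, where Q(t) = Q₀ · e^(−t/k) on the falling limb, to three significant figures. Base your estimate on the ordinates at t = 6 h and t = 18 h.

On the falling limb, Q drops from 20 to 4 m³/s between t = 6 h and t = 18 h (Δt = 12 h).
k = −Δt / ln(Q₂/Q₁) = −12 / ln(4/20) = 7.46 h.

k ≈ 7.46 h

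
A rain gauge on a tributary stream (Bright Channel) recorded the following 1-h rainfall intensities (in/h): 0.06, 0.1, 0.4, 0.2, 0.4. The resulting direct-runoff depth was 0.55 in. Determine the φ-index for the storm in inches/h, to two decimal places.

Only the 3 blocks with intensity above φ contribute runoff: 0.4, 0.2, 0.4 in/h.
Σ(I−φ)·Δt = d  ⇒  (0.4+0.2+0.4 − 3φ)·1 = 0.55
φ = (1.000 − 0.55/1) / 3 = 0.15 in/h.

φ ≈ 0.15 in/h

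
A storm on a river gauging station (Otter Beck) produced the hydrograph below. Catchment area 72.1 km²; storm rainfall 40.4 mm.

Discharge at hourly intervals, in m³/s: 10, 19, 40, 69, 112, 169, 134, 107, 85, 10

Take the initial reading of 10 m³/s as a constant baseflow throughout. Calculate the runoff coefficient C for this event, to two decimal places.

C ≈ 0.81

ΣQ_DR = 655.0 m³/s; V = ΣQ_DR·Δt = 2.358 × 10^6 m³.
Runoff depth d = V / A = 32.70 mm.
C = d / P = 32.70 / 40.4 = 0.81.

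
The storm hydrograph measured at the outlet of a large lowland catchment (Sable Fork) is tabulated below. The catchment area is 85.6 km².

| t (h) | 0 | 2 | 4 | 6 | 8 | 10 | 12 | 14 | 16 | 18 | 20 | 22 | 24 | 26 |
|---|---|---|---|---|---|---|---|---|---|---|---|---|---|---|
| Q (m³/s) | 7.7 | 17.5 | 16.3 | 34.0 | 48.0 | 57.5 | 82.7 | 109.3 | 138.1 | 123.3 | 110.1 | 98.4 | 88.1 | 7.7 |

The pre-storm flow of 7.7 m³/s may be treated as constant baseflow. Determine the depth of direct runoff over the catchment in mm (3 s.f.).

d ≈ 69.9 mm

Direct runoff: 0.0, 9.8, 8.6, 26.3, 40.3, 49.8, 75.0, 101.6, 130.4, 115.6, 102.4, 90.7, 80.4, 0.0 m³/s; ΣQ_DR = 830.9 m³/s.
V = ΣQ_DR · Δt = 830.9 × 7200 s = 5.982 × 10^6 m³.
Over A = 85.6 km², depth = V / A = 69.9 mm.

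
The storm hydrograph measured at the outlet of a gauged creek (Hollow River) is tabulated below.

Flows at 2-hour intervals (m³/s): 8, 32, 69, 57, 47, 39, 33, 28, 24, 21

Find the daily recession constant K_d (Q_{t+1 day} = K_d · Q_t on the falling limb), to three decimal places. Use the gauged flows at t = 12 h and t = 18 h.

Between t = 12 h and t = 18 h the flow falls from 33 to 21 m³/s over 3×2 h = 6 h.
Per-interval ratio K = (21/33)^(1/3) = 0.8601; K_d = K^(24/2) = 0.164.

K_d ≈ 0.164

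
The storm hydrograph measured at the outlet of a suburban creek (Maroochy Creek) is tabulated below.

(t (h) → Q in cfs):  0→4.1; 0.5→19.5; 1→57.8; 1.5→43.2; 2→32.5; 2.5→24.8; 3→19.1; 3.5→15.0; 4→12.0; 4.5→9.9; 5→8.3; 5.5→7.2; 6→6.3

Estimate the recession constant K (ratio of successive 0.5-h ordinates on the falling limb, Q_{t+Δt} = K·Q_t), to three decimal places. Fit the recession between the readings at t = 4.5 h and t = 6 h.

Using the recession-limb readings at t = 4.5 h and t = 6 h: Q falls from 9.9 to 6.3 cfs over 3 intervals.
K = (Q₂/Q₁)^(1/3) = (6.3/9.9)^(1/3) = 0.860.

K ≈ 0.860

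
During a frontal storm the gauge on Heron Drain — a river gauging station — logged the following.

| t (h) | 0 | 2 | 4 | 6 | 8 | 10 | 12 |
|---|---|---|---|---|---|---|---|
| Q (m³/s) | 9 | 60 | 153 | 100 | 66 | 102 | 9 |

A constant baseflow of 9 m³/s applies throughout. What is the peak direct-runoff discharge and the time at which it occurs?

Subtracting baseflow gives direct-runoff ordinates: 0.0, 51.0, 144.0, 91.0, 57.0, 93.0, 0.0 m³/s.
The maximum is 144.0 m³/s, occurring at the reading for t = 4 h.

Q_p = 144.0 m³/s at t = 4 h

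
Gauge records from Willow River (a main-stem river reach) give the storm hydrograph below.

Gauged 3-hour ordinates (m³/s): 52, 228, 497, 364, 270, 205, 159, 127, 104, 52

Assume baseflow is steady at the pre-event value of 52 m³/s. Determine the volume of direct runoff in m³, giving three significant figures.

Direct-runoff ordinates (Q − Q_b): 0.0, 176.0, 445.0, 312.0, 218.0, 153.0, 107.0, 75.0, 52.0, 0.0 m³/s.
ΣQ_DR = 1538 m³/s.
With Δt = 3 h = 10800 s, V = ΣQ_DR · Δt = 1538 × 10800 = 1.66 × 10^7 m³.

V ≈ 1.66 × 10^7 m³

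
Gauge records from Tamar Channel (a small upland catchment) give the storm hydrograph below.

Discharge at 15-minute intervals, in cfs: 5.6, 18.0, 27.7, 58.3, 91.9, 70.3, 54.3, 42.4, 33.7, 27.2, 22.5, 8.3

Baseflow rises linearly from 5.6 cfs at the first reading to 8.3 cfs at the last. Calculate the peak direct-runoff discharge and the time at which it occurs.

Subtracting baseflow gives direct-runoff ordinates: 0.00, 12.15, 21.61, 51.96, 85.32, 63.47, 47.23, 35.08, 26.14, 19.39, 14.45, 0.00 cfs.
The maximum is 85.32 cfs, occurring at the reading for t = 1 h.

Q_p = 85.32 cfs at t = 1 h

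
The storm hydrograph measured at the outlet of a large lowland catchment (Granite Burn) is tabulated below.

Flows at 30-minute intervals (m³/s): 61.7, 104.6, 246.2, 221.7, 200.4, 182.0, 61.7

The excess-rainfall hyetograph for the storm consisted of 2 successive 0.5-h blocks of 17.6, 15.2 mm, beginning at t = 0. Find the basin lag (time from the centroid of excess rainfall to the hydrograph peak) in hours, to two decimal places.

t_L ≈ 0.52 h

Centroid of excess rainfall: t_c = Σ P_i·t̄_i / ΣP_i = 0.4817 h (block centres at 0.25, 0.75 h).
Hydrograph peak occurs at t = 1 h, so basin lag t_L = 1 − 0.4817 = 0.52 h.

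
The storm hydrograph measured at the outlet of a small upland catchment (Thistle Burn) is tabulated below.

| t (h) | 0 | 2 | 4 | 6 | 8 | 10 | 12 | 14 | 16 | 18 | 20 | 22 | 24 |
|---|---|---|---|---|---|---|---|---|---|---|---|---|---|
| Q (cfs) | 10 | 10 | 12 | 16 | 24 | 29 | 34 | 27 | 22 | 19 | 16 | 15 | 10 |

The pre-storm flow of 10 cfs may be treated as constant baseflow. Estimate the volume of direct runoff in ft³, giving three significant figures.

Direct-runoff ordinates (Q − Q_b): 0.0, 0.0, 2.0, 6.0, 14.0, 19.0, 24.0, 17.0, 12.0, 9.0, 6.0, 5.0, 0.0 cfs.
ΣQ_DR = 114.0 cfs.
With Δt = 2 h = 7200 s, V = ΣQ_DR · Δt = 114.0 × 7200 = 8.21 × 10^5 ft³.

V ≈ 8.21 × 10^5 ft³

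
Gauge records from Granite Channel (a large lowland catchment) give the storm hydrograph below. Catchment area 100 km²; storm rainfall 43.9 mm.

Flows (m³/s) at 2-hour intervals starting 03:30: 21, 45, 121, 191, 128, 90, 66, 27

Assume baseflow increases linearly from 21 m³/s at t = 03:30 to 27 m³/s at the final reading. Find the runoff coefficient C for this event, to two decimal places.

C ≈ 0.82

ΣQ_DR = 497.0 m³/s; V = ΣQ_DR·Δt = 3.578 × 10^6 m³.
Runoff depth d = V / A = 35.78 mm.
C = d / P = 35.78 / 43.9 = 0.82.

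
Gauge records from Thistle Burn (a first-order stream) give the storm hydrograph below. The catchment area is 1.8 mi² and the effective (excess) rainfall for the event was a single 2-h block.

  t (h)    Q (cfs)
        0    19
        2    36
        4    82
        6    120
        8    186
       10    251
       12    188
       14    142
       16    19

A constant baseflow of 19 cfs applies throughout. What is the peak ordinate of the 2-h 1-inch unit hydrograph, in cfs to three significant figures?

Direct runoff: 0.0, 17.0, 63.0, 101.0, 167.0, 232.0, 169.0, 123.0, 0.0 cfs; ΣQ_DR = 872.0 cfs, peak = 232.0 cfs.
Runoff depth d = ΣQ_DR·Δt / A = 872.0 × 7200 / (1.8 mi²) = 1.501 in.
The 1-inch UH is the DRH scaled by (1 in)/d, so U_p = 232.0 × 1/1.501 = 155 cfs.

U_p ≈ 155 cfs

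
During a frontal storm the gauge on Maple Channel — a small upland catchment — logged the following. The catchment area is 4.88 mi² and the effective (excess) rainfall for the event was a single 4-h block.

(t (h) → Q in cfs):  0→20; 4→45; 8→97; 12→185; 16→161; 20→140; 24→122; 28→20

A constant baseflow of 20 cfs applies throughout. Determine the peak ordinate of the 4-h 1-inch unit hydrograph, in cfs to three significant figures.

U_p ≈ 206 cfs

Direct runoff: 0.0, 25.0, 77.0, 165.0, 141.0, 120.0, 102.0, 0.0 cfs; ΣQ_DR = 630.0 cfs, peak = 165.0 cfs.
Runoff depth d = ΣQ_DR·Δt / A = 630.0 × 14400 / (4.88 mi²) = 0.8002 in.
The 1-inch UH is the DRH scaled by (1 in)/d, so U_p = 165.0 × 1/0.8002 = 206 cfs.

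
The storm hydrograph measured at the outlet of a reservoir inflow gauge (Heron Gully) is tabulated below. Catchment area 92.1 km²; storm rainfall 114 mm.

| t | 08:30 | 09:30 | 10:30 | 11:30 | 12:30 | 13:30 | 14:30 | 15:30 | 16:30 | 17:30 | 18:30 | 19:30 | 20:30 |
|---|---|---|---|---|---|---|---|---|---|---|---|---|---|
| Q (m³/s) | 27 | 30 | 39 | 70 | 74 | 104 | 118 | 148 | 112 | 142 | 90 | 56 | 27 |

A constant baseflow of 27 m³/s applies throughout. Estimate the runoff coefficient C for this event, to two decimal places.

ΣQ_DR = 686.0 m³/s; V = ΣQ_DR·Δt = 2.470 × 10^6 m³.
Runoff depth d = V / A = 26.81 mm.
C = d / P = 26.81 / 114 = 0.24.

C ≈ 0.24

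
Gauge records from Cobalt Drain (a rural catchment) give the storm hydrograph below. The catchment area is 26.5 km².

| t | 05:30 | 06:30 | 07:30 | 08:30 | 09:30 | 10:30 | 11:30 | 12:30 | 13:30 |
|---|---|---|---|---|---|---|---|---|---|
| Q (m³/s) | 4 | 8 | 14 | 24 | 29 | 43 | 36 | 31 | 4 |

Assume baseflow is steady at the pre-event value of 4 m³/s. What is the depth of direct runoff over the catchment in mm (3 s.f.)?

d ≈ 21.3 mm

Direct runoff: 0.0, 4.0, 10.0, 20.0, 25.0, 39.0, 32.0, 27.0, 0.0 m³/s; ΣQ_DR = 157.0 m³/s.
V = ΣQ_DR · Δt = 157.0 × 3600 s = 5.652 × 10^5 m³.
Over A = 26.5 km², depth = V / A = 21.3 mm.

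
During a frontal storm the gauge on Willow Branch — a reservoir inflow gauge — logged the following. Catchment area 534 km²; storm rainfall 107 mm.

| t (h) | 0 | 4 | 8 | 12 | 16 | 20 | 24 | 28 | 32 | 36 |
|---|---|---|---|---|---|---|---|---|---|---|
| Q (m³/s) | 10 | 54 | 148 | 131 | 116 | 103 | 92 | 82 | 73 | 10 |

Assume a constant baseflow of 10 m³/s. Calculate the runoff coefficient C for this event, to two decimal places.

C ≈ 0.18

ΣQ_DR = 719.0 m³/s; V = ΣQ_DR·Δt = 1.035 × 10^7 m³.
Runoff depth d = V / A = 19.39 mm.
C = d / P = 19.39 / 107 = 0.18.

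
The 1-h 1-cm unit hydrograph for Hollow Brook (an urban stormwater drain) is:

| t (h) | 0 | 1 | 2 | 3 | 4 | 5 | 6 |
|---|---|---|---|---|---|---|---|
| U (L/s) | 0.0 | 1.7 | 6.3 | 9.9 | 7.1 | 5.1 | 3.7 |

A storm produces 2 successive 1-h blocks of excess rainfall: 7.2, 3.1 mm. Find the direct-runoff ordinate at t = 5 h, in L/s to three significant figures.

By discrete convolution, Q_j = Σ (P_i / 10 mm) · U_{j−i}.
At t = 5 h (j=5): Q = (7.2/10)·5.1 + (3.1/10)·7.1 = 5.87 L/s.

Q ≈ 5.87 L/s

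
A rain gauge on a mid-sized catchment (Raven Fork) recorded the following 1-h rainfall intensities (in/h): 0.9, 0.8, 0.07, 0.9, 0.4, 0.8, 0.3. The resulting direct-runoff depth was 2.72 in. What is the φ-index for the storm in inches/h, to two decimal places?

Only the 6 blocks with intensity above φ contribute runoff: 0.9, 0.8, 0.9, 0.4, 0.8, 0.3 in/h.
Σ(I−φ)·Δt = d  ⇒  (0.9+0.8+0.9+0.4+0.8+0.3 − 6φ)·1 = 2.72
φ = (4.100 − 2.72/1) / 6 = 0.23 in/h.

φ ≈ 0.23 in/h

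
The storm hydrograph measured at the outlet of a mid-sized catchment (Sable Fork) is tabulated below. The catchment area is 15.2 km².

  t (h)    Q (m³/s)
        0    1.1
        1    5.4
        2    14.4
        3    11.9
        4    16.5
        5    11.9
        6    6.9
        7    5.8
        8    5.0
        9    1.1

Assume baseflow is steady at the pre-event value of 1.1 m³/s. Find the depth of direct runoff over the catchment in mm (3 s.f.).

d ≈ 16.3 mm

Direct runoff: 0.0, 4.3, 13.3, 10.8, 15.4, 10.8, 5.8, 4.7, 3.9, 0.0 m³/s; ΣQ_DR = 69.00 m³/s.
V = ΣQ_DR · Δt = 69.00 × 3600 s = 2.484 × 10^5 m³.
Over A = 15.2 km², depth = V / A = 16.3 mm.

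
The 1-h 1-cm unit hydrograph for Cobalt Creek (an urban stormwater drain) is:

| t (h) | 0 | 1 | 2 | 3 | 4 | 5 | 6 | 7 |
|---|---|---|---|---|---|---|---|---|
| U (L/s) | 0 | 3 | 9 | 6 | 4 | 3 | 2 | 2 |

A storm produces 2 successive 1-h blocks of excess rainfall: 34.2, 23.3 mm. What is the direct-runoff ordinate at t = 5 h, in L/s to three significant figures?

Q ≈ 19.6 L/s

By discrete convolution, Q_j = Σ (P_i / 10 mm) · U_{j−i}.
At t = 5 h (j=5): Q = (34.2/10)·3 + (23.3/10)·4 = 19.6 L/s.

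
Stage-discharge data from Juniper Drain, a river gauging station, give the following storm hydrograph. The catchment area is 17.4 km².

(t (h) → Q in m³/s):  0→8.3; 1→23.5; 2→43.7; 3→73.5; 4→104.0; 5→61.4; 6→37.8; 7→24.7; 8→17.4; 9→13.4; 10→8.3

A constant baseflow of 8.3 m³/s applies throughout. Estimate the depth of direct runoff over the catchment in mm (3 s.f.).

d ≈ 67.2 mm

Direct runoff: 0.0, 15.2, 35.4, 65.2, 95.7, 53.1, 29.5, 16.4, 9.1, 5.1, 0.0 m³/s; ΣQ_DR = 324.7 m³/s.
V = ΣQ_DR · Δt = 324.7 × 3600 s = 1.169 × 10^6 m³.
Over A = 17.4 km², depth = V / A = 67.2 mm.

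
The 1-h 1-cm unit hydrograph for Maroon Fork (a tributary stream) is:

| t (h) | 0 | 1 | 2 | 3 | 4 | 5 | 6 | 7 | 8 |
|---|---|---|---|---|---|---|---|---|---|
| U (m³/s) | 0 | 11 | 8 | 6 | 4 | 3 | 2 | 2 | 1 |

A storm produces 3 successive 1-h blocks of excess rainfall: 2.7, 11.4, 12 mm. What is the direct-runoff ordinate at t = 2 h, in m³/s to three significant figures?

Q ≈ 14.7 m³/s

By discrete convolution, Q_j = Σ (P_i / 10 mm) · U_{j−i}.
At t = 2 h (j=2): Q = (2.7/10)·8 + (11.4/10)·11 + (12/10)·0 = 14.7 m³/s.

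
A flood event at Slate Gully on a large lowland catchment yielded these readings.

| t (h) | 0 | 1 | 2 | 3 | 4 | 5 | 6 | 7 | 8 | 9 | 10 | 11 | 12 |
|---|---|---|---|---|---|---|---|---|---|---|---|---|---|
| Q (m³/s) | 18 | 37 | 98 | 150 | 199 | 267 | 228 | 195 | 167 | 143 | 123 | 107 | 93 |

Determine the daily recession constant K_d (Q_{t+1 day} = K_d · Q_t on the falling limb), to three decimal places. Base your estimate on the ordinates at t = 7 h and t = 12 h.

Between t = 7 h and t = 12 h the flow falls from 195 to 93 m³/s over 5×1 h = 5 h.
Per-interval ratio K = (93/195)^(1/5) = 0.8624; K_d = K^(24/1) = 0.029.

K_d ≈ 0.029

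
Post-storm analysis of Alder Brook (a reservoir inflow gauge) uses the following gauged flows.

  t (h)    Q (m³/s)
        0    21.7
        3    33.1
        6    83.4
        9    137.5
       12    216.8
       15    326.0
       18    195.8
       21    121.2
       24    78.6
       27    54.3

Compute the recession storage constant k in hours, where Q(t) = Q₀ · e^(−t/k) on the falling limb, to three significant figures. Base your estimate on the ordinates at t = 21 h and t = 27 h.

On the falling limb, Q drops from 121.2 to 54.3 m³/s between t = 21 h and t = 27 h (Δt = 6 h).
k = −Δt / ln(Q₂/Q₁) = −6 / ln(54.3/121.2) = 7.47 h.

k ≈ 7.47 h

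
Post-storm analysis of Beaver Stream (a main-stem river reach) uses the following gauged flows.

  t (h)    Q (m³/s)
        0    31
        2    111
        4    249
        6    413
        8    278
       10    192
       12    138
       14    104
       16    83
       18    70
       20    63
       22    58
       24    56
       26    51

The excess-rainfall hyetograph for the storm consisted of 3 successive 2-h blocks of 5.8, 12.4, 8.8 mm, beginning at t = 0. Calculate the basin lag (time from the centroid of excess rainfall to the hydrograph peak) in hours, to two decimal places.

t_L ≈ 2.78 h

Centroid of excess rainfall: t_c = Σ P_i·t̄_i / ΣP_i = 3.2222 h (block centres at 1, 3, 5 h).
Hydrograph peak occurs at t = 6 h, so basin lag t_L = 6 − 3.2222 = 2.78 h.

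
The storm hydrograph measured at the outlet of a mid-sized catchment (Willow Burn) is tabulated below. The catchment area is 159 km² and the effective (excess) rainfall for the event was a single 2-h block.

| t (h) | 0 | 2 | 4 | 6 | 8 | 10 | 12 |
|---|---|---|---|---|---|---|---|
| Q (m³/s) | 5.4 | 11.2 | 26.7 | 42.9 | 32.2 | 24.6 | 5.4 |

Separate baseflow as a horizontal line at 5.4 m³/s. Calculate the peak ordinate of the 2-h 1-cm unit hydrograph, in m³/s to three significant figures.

U_p ≈ 74.9 m³/s

Direct runoff: 0.0, 5.8, 21.3, 37.5, 26.8, 19.2, 0.0 m³/s; ΣQ_DR = 110.6 m³/s, peak = 37.5 m³/s.
Runoff depth d = ΣQ_DR·Δt / A = 110.6 × 7200 / (159 km²) = 5.008 mm.
The 1-cm UH is the DRH scaled by (10 mm)/d, so U_p = 37.5 × 10/5.008 = 74.9 m³/s.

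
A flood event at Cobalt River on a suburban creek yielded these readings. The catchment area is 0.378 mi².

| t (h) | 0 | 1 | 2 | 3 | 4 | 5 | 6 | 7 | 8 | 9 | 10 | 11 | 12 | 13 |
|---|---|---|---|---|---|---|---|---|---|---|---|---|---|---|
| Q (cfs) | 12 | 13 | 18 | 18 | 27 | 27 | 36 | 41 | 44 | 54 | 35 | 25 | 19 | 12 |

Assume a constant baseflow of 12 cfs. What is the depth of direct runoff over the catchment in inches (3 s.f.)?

Direct runoff: 0.0, 1.0, 6.0, 6.0, 15.0, 15.0, 24.0, 29.0, 32.0, 42.0, 23.0, 13.0, 7.0, 0.0 cfs; ΣQ_DR = 213.0 cfs.
V = ΣQ_DR · Δt = 213.0 × 3600 s = 7.668 × 10^5 ft³.
Over A = 0.378 mi², depth = V / A = 0.873 in.

d ≈ 0.873 in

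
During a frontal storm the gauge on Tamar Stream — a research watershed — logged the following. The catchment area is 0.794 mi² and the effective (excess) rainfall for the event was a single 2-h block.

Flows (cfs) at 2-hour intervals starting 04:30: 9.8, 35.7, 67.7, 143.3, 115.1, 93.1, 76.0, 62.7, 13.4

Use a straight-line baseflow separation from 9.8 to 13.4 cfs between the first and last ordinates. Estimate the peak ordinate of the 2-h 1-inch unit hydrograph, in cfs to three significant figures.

U_p ≈ 66.1 cfs

Direct runoff: 0.00, 25.45, 57.00, 132.15, 103.50, 81.05, 63.50, 49.75, 0.00 cfs; ΣQ_DR = 512.4 cfs, peak = 132.15 cfs.
Runoff depth d = ΣQ_DR·Δt / A = 512.4 × 7200 / (0.794 mi²) = 2.000 in.
The 1-inch UH is the DRH scaled by (1 in)/d, so U_p = 132.15 × 1/2.000 = 66.1 cfs.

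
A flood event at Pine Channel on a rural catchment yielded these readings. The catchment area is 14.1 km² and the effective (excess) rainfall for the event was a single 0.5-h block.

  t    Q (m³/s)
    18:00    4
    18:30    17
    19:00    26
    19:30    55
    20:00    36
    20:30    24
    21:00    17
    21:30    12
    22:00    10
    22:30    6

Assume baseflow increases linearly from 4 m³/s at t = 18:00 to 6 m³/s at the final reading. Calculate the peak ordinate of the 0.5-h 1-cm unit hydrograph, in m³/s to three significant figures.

Direct runoff: 0.00, 12.78, 21.56, 50.33, 31.11, 18.89, 11.67, 6.44, 4.22, 0.00 m³/s; ΣQ_DR = 157.0 m³/s, peak = 50.33 m³/s.
Runoff depth d = ΣQ_DR·Δt / A = 157.0 × 1800 / (14.1 km²) = 20.04 mm.
The 1-cm UH is the DRH scaled by (10 mm)/d, so U_p = 50.33 × 10/20.04 = 25.1 m³/s.

U_p ≈ 25.1 m³/s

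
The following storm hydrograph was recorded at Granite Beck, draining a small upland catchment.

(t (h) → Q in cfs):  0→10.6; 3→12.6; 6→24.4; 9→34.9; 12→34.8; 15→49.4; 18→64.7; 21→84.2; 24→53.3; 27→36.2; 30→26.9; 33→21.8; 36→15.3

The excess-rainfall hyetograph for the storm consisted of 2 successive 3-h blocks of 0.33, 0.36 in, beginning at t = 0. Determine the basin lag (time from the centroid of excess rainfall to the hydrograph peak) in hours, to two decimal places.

t_L ≈ 17.93 h

Centroid of excess rainfall: t_c = Σ P_i·t̄_i / ΣP_i = 3.0652 h (block centres at 1.5, 4.5 h).
Hydrograph peak occurs at t = 21 h, so basin lag t_L = 21 − 3.0652 = 17.93 h.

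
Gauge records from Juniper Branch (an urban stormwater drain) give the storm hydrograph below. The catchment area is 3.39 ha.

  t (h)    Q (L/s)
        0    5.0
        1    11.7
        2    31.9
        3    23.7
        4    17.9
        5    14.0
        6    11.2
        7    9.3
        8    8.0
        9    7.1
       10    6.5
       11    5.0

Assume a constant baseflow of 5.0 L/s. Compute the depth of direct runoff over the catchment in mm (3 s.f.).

Direct runoff: 0.0, 6.7, 26.9, 18.7, 12.9, 9.0, 6.2, 4.3, 3.0, 2.1, 1.5, 0.0 L/s; ΣQ_DR = 91.30 L/s.
V = ΣQ_DR · Δt = 91.30 × 3600 s = 3.287 × 10^5 L.
Over A = 3.39 ha, depth = V / A = 9.70 mm.

d ≈ 9.70 mm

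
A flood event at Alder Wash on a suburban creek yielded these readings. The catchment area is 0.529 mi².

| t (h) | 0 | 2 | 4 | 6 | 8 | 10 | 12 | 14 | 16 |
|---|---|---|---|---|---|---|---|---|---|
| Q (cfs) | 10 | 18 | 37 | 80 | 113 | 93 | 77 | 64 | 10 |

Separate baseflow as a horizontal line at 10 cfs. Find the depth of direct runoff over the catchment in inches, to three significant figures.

Direct runoff: 0.0, 8.0, 27.0, 70.0, 103.0, 83.0, 67.0, 54.0, 0.0 cfs; ΣQ_DR = 412.0 cfs.
V = ΣQ_DR · Δt = 412.0 × 7200 s = 2.966 × 10^6 ft³.
Over A = 0.529 mi², depth = V / A = 2.41 in.

d ≈ 2.41 in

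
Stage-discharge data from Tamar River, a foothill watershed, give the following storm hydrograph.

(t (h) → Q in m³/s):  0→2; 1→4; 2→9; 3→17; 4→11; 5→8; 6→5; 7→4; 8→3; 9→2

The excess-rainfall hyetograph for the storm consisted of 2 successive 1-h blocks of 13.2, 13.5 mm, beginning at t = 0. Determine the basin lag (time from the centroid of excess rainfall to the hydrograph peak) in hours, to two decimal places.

Centroid of excess rainfall: t_c = Σ P_i·t̄_i / ΣP_i = 1.0056 h (block centres at 0.5, 1.5 h).
Hydrograph peak occurs at t = 3 h, so basin lag t_L = 3 − 1.0056 = 1.99 h.

t_L ≈ 1.99 h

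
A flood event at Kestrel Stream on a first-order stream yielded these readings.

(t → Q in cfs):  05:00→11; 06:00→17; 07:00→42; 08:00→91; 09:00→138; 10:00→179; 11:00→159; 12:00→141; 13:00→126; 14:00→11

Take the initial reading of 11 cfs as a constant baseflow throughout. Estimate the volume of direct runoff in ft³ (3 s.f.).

Direct-runoff ordinates (Q − Q_b): 0.0, 6.0, 31.0, 80.0, 127.0, 168.0, 148.0, 130.0, 115.0, 0.0 cfs.
ΣQ_DR = 805.0 cfs.
With Δt = 1 h = 3600 s, V = ΣQ_DR · Δt = 805.0 × 3600 = 2.90 × 10^6 ft³.

V ≈ 2.90 × 10^6 ft³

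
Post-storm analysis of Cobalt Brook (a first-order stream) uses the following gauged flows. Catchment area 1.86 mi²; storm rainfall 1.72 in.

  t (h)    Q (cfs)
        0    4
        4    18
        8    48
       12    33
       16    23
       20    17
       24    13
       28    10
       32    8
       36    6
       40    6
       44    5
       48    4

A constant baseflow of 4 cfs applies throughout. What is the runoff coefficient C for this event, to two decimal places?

ΣQ_DR = 143.0 cfs; V = ΣQ_DR·Δt = 2.059 × 10^6 ft³.
Runoff depth d = V / A = 0.4765 in.
C = d / P = 0.4765 / 1.72 = 0.28.

C ≈ 0.28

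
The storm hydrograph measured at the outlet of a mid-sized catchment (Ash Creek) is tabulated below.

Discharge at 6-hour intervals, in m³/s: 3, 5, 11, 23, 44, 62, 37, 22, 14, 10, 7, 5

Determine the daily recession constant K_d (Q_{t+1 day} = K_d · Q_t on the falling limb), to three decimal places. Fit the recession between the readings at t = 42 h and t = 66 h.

Between t = 42 h and t = 66 h the flow falls from 22 to 5 m³/s over 4×6 h = 24 h.
Per-interval ratio K = (5/22)^(1/4) = 0.6905; K_d = K^(24/6) = 0.227.

K_d ≈ 0.227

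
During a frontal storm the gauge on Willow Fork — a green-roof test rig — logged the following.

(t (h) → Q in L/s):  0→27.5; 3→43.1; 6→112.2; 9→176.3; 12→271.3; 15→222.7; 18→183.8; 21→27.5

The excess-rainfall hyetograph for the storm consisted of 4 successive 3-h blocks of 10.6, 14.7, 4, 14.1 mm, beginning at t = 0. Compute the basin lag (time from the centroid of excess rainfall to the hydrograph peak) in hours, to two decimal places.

Centroid of excess rainfall: t_c = Σ P_i·t̄_i / ΣP_i = 5.9931 h (block centres at 1.5, 4.5, 7.5, 10.5 h).
Hydrograph peak occurs at t = 12 h, so basin lag t_L = 12 − 5.9931 = 6.01 h.

t_L ≈ 6.01 h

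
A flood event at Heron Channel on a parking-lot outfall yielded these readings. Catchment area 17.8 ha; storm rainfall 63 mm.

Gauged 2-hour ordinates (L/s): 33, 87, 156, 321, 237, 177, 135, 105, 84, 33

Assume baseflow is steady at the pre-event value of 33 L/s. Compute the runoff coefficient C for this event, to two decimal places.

ΣQ_DR = 1038 L/s; V = ΣQ_DR·Δt = 7.474 × 10^6 L.
Runoff depth d = V / A = 41.99 mm.
C = d / P = 41.99 / 63 = 0.67.

C ≈ 0.67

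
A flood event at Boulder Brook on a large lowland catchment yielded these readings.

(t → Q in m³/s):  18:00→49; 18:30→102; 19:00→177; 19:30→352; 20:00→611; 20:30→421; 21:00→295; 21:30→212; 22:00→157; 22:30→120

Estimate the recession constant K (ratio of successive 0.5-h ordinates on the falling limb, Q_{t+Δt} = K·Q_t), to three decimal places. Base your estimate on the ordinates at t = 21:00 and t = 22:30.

Using the recession-limb readings at t = 21:00 and t = 22:30: Q falls from 295 to 120 m³/s over 3 intervals.
K = (Q₂/Q₁)^(1/3) = (120/295)^(1/3) = 0.741.

K ≈ 0.741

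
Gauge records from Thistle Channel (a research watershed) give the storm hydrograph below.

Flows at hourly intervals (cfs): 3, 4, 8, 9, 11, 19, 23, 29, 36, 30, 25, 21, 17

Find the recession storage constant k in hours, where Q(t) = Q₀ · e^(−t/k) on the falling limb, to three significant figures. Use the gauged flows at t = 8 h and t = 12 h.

On the falling limb, Q drops from 36 to 17 cfs between t = 8 h and t = 12 h (Δt = 4 h).
k = −Δt / ln(Q₂/Q₁) = −4 / ln(17/36) = 5.33 h.

k ≈ 5.33 h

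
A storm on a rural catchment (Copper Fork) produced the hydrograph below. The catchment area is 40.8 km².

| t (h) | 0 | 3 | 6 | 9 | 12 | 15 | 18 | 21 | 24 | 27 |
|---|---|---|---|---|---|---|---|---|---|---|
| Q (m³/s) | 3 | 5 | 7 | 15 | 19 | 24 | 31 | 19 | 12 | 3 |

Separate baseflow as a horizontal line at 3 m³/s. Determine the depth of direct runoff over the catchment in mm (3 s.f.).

Direct runoff: 0.0, 2.0, 4.0, 12.0, 16.0, 21.0, 28.0, 16.0, 9.0, 0.0 m³/s; ΣQ_DR = 108.0 m³/s.
V = ΣQ_DR · Δt = 108.0 × 10800 s = 1.166 × 10^6 m³.
Over A = 40.8 km², depth = V / A = 28.6 mm.

d ≈ 28.6 mm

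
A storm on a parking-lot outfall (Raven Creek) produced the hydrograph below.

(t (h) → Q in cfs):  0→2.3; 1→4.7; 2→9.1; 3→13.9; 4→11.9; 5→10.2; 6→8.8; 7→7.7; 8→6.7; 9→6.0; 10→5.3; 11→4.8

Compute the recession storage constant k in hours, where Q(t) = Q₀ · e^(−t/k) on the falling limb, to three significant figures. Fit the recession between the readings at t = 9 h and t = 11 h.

k ≈ 8.96 h

On the falling limb, Q drops from 6.0 to 4.8 cfs between t = 9 h and t = 11 h (Δt = 2 h).
k = −Δt / ln(Q₂/Q₁) = −2 / ln(4.8/6.0) = 8.96 h.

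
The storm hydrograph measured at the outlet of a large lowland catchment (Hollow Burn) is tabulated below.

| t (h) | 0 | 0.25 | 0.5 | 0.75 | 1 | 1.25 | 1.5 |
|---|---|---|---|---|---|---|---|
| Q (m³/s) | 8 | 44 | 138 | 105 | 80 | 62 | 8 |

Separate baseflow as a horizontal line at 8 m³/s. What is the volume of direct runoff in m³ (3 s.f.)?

V ≈ 3.50 × 10^5 m³

Direct-runoff ordinates (Q − Q_b): 0.0, 36.0, 130.0, 97.0, 72.0, 54.0, 0.0 m³/s.
ΣQ_DR = 389.0 m³/s.
With Δt = 0.25 h = 900 s, V = ΣQ_DR · Δt = 389.0 × 900 = 3.50 × 10^5 m³.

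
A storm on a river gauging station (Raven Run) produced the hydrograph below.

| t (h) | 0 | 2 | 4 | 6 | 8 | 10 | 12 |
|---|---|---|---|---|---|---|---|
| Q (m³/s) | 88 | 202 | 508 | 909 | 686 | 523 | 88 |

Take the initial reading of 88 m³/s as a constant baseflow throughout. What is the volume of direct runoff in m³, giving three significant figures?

Direct-runoff ordinates (Q − Q_b): 0.0, 114.0, 420.0, 821.0, 598.0, 435.0, 0.0 m³/s.
ΣQ_DR = 2388 m³/s.
With Δt = 2 h = 7200 s, V = ΣQ_DR · Δt = 2388 × 7200 = 1.72 × 10^7 m³.

V ≈ 1.72 × 10^7 m³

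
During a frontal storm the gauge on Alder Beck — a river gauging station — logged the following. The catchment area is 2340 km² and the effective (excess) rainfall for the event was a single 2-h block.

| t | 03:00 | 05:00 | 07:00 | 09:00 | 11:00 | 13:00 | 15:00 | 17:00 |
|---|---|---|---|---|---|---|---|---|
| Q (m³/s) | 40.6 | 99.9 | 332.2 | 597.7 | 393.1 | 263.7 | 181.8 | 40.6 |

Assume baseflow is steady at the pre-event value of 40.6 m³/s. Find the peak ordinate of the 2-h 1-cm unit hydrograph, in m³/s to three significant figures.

U_p ≈ 1110 m³/s

Direct runoff: 0.0, 59.3, 291.6, 557.1, 352.5, 223.1, 141.2, 0.0 m³/s; ΣQ_DR = 1625 m³/s, peak = 557.1 m³/s.
Runoff depth d = ΣQ_DR·Δt / A = 1625 × 7200 / (2340 km²) = 4.999 mm.
The 1-cm UH is the DRH scaled by (10 mm)/d, so U_p = 557.1 × 10/4.999 = 1110 m³/s.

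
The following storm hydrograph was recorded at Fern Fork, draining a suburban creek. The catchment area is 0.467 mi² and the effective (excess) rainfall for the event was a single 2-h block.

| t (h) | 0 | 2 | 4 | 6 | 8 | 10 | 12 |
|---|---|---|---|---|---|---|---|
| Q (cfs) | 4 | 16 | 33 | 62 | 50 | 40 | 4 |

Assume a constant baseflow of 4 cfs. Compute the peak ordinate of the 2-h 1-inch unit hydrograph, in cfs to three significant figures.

Direct runoff: 0.0, 12.0, 29.0, 58.0, 46.0, 36.0, 0.0 cfs; ΣQ_DR = 181.0 cfs, peak = 58.0 cfs.
Runoff depth d = ΣQ_DR·Δt / A = 181.0 × 7200 / (0.467 mi²) = 1.201 in.
The 1-inch UH is the DRH scaled by (1 in)/d, so U_p = 58.0 × 1/1.201 = 48.3 cfs.

U_p ≈ 48.3 cfs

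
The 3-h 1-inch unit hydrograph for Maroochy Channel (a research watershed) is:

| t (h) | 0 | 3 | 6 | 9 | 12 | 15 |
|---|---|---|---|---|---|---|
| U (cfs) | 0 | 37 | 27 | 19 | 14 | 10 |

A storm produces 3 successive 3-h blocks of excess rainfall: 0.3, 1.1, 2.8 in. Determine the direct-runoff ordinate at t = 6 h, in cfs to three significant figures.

By discrete convolution, Q_j = Σ (P_i / 1 in) · U_{j−i}.
At t = 6 h (j=2): Q = (0.3/1)·27 + (1.1/1)·37 + (2.8/1)·0 = 48.8 cfs.

Q ≈ 48.8 cfs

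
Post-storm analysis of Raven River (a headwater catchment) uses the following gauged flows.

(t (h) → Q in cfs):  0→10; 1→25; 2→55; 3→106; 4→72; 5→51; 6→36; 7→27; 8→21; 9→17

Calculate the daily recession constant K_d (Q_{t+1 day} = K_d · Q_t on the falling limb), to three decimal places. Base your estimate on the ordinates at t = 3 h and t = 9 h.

Between t = 3 h and t = 9 h the flow falls from 106 to 17 cfs over 6×1 h = 6 h.
Per-interval ratio K = (17/106)^(1/6) = 0.7371; K_d = K^(24/1) = 0.001.

K_d ≈ 0.001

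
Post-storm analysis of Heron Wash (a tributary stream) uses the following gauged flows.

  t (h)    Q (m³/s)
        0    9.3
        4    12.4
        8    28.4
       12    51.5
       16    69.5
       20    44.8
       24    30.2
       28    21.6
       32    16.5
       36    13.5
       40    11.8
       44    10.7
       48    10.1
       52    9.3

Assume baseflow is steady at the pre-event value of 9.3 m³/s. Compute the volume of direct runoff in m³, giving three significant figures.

V ≈ 3.02 × 10^6 m³

Direct-runoff ordinates (Q − Q_b): 0.0, 3.1, 19.1, 42.2, 60.2, 35.5, 20.9, 12.3, 7.2, 4.2, 2.5, 1.4, 0.8, 0.0 m³/s.
ΣQ_DR = 209.4 m³/s.
With Δt = 4 h = 14400 s, V = ΣQ_DR · Δt = 209.4 × 14400 = 3.02 × 10^6 m³.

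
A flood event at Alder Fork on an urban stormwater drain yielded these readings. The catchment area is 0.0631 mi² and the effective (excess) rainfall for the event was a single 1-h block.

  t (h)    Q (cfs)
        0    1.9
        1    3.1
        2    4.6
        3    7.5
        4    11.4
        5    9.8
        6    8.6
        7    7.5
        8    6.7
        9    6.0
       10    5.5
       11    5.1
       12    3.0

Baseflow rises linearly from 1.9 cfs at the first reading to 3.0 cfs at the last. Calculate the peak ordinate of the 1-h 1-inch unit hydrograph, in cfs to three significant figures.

U_p ≈ 7.61 cfs

Direct runoff: 0.00, 1.11, 2.52, 5.33, 9.13, 7.44, 6.15, 4.96, 4.07, 3.27, 2.68, 2.19, 0.00 cfs; ΣQ_DR = 48.85 cfs, peak = 9.13 cfs.
Runoff depth d = ΣQ_DR·Δt / A = 48.85 × 3600 / (0.0631 mi²) = 1.200 in.
The 1-inch UH is the DRH scaled by (1 in)/d, so U_p = 9.13 × 1/1.200 = 7.61 cfs.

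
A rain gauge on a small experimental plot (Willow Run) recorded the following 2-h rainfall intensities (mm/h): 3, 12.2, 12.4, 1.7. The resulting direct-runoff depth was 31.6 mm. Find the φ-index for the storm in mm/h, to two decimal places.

φ ≈ 4.40 mm/h

Only the 2 blocks with intensity above φ contribute runoff: 12.2, 12.4 mm/h.
Σ(I−φ)·Δt = d  ⇒  (12.2+12.4 − 2φ)·2 = 31.6
φ = (24.60 − 31.6/2) / 2 = 4.40 mm/h.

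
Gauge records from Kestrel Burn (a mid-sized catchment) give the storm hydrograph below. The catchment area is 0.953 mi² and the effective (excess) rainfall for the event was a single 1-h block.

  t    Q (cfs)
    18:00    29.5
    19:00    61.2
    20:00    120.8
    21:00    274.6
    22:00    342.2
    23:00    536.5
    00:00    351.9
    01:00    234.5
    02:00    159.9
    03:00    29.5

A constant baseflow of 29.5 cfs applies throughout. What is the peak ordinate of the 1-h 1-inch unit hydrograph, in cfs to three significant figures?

U_p ≈ 169 cfs

Direct runoff: 0.0, 31.7, 91.3, 245.1, 312.7, 507.0, 322.4, 205.0, 130.4, 0.0 cfs; ΣQ_DR = 1846 cfs, peak = 507.0 cfs.
Runoff depth d = ΣQ_DR·Δt / A = 1846 × 3600 / (0.953 mi²) = 3.001 in.
The 1-inch UH is the DRH scaled by (1 in)/d, so U_p = 507.0 × 1/3.001 = 169 cfs.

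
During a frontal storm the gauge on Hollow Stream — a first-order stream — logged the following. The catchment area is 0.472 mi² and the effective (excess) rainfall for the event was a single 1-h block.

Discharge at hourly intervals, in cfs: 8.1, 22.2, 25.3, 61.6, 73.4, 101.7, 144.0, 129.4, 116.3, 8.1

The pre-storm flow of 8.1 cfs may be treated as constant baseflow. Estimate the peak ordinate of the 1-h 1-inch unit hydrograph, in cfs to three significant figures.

U_p ≈ 68.0 cfs

Direct runoff: 0.0, 14.1, 17.2, 53.5, 65.3, 93.6, 135.9, 121.3, 108.2, 0.0 cfs; ΣQ_DR = 609.1 cfs, peak = 135.9 cfs.
Runoff depth d = ΣQ_DR·Δt / A = 609.1 × 3600 / (0.472 mi²) = 2.000 in.
The 1-inch UH is the DRH scaled by (1 in)/d, so U_p = 135.9 × 1/2.000 = 68.0 cfs.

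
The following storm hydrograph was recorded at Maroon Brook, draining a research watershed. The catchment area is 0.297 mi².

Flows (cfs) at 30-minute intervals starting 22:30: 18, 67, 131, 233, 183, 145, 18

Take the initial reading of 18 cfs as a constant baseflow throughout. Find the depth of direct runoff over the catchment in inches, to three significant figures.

d ≈ 1.75 in

Direct runoff: 0.0, 49.0, 113.0, 215.0, 165.0, 127.0, 0.0 cfs; ΣQ_DR = 669.0 cfs.
V = ΣQ_DR · Δt = 669.0 × 1800 s = 1.204 × 10^6 ft³.
Over A = 0.297 mi², depth = V / A = 1.75 in.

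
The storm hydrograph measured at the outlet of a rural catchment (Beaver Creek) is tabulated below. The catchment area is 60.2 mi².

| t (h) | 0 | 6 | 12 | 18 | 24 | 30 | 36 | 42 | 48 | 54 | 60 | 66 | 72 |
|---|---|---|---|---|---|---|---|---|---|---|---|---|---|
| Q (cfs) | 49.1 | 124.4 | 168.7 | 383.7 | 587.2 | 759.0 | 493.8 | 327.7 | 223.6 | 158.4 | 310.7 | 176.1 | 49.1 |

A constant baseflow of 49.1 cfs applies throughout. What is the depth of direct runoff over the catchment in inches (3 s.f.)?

d ≈ 0.490 in

Direct runoff: 0.0, 75.3, 119.6, 334.6, 538.1, 709.9, 444.7, 278.6, 174.5, 109.3, 261.6, 127.0, 0.0 cfs; ΣQ_DR = 3173 cfs.
V = ΣQ_DR · Δt = 3173 × 21600 s = 6.854 × 10^7 ft³.
Over A = 60.2 mi², depth = V / A = 0.490 in.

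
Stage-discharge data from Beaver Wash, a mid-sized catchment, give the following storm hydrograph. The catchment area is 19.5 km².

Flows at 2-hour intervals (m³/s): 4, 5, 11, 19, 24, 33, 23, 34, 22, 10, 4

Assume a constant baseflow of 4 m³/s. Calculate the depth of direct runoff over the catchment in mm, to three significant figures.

Direct runoff: 0.0, 1.0, 7.0, 15.0, 20.0, 29.0, 19.0, 30.0, 18.0, 6.0, 0.0 m³/s; ΣQ_DR = 145.0 m³/s.
V = ΣQ_DR · Δt = 145.0 × 7200 s = 1.044 × 10^6 m³.
Over A = 19.5 km², depth = V / A = 53.5 mm.

d ≈ 53.5 mm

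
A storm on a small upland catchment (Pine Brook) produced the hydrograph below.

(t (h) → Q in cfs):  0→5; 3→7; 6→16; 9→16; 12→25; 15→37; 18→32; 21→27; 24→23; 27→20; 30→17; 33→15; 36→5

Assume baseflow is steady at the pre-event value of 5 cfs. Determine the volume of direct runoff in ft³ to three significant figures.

Direct-runoff ordinates (Q − Q_b): 0.0, 2.0, 11.0, 11.0, 20.0, 32.0, 27.0, 22.0, 18.0, 15.0, 12.0, 10.0, 0.0 cfs.
ΣQ_DR = 180.0 cfs.
With Δt = 3 h = 10800 s, V = ΣQ_DR · Δt = 180.0 × 10800 = 1.94 × 10^6 ft³.

V ≈ 1.94 × 10^6 ft³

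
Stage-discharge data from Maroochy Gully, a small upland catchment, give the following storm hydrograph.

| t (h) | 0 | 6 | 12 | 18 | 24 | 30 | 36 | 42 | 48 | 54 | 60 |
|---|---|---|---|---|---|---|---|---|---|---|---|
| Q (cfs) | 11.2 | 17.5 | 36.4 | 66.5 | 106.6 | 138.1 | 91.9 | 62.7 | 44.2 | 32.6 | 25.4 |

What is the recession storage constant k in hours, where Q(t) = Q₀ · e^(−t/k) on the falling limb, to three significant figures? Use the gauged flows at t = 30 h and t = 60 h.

k ≈ 17.7 h

On the falling limb, Q drops from 138.1 to 25.4 cfs between t = 30 h and t = 60 h (Δt = 30 h).
k = −Δt / ln(Q₂/Q₁) = −30 / ln(25.4/138.1) = 17.7 h.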